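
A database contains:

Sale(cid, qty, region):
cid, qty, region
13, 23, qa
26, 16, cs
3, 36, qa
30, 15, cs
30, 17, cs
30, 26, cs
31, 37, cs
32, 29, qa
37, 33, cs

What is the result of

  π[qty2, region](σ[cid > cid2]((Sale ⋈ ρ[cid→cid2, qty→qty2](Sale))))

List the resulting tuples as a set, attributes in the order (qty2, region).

{(15, cs), (16, cs), (17, cs), (23, qa), (26, cs), (36, qa), (37, cs)}

ρ[cid→cid2, qty→qty2]: schema becomes (cid2, qty2, region); tuples unchanged.
Natural join on region: {(13, 23, qa, 13, 23), (13, 23, qa, 3, 36), (13, 23, qa, 32, 29), (26, 16, cs, 26, 16), (26, 16, cs, 30, 15), (26, 16, cs, 30, 17), (26, 16, cs, 30, 26), (26, 16, cs, 31, 37), (26, 16, cs, 37, 33), (3, 36, qa, 13, 23), (3, 36, qa, 3, 36), (3, 36, qa, 32, 29), (30, 15, cs, 26, 16), (30, 15, cs, 30, 15), (30, 15, cs, 30, 17), (30, 15, cs, 30, 26), (30, 15, cs, 31, 37), (30, 15, cs, 37, 33), (30, 17, cs, 26, 16), (30, 17, cs, 30, 15), (30, 17, cs, 30, 17), (30, 17, cs, 30, 26), (30, 17, cs, 31, 37), (30, 17, cs, 37, 33), (30, 26, cs, 26, 16), (30, 26, cs, 30, 15), (30, 26, cs, 30, 17), (30, 26, cs, 30, 26), (30, 26, cs, 31, 37), (30, 26, cs, 37, 33), (31, 37, cs, 26, 16), (31, 37, cs, 30, 15), (31, 37, cs, 30, 17), (31, 37, cs, 30, 26), (31, 37, cs, 31, 37), (31, 37, cs, 37, 33), (32, 29, qa, 13, 23), (32, 29, qa, 3, 36), (32, 29, qa, 32, 29), (37, 33, cs, 26, 16), (37, 33, cs, 30, 15), (37, 33, cs, 30, 17), (37, 33, cs, 30, 26), (37, 33, cs, 31, 37), (37, 33, cs, 37, 33)}
Filtering on cid > cid2 leaves {(13, 23, qa, 3, 36), (30, 15, cs, 26, 16), (30, 17, cs, 26, 16), (30, 26, cs, 26, 16), (31, 37, cs, 26, 16), (31, 37, cs, 30, 15), (31, 37, cs, 30, 17), (31, 37, cs, 30, 26), (32, 29, qa, 13, 23), (32, 29, qa, 3, 36), (37, 33, cs, 26, 16), (37, 33, cs, 30, 15), (37, 33, cs, 30, 17), (37, 33, cs, 30, 26), (37, 33, cs, 31, 37)}.
π_{qty2, region} gives {(15, cs), (16, cs), (17, cs), (23, qa), (26, cs), (36, qa), (37, cs)} (8 duplicate(s) eliminated).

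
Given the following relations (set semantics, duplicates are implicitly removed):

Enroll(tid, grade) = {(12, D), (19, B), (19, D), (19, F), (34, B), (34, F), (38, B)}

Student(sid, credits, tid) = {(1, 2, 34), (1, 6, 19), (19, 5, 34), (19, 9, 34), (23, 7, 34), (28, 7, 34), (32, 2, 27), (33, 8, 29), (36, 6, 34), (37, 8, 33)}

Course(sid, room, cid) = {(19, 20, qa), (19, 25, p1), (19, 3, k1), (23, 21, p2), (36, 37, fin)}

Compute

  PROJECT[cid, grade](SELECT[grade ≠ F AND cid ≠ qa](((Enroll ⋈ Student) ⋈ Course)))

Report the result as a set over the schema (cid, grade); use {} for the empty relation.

Joining Enroll and Student on tid yields {(19, B, 1, 6), (19, D, 1, 6), (19, F, 1, 6), (34, B, 1, 2), (34, B, 19, 5), (34, B, 19, 9), (34, B, 23, 7), (34, B, 28, 7), (34, B, 36, 6), (34, F, 1, 2), (34, F, 19, 5), (34, F, 19, 9), (34, F, 23, 7), (34, F, 28, 7), (34, F, 36, 6)}.
Joining (Enroll ⋈ Student) and Course on sid yields {(34, B, 19, 5, 20, qa), (34, B, 19, 5, 25, p1), (34, B, 19, 5, 3, k1), (34, B, 19, 9, 20, qa), (34, B, 19, 9, 25, p1), (34, B, 19, 9, 3, k1), (34, B, 23, 7, 21, p2), (34, B, 36, 6, 37, fin), (34, F, 19, 5, 20, qa), (34, F, 19, 5, 25, p1), (34, F, 19, 5, 3, k1), (34, F, 19, 9, 20, qa), (34, F, 19, 9, 25, p1), (34, F, 19, 9, 3, k1), (34, F, 23, 7, 21, p2), (34, F, 36, 6, 37, fin)}.
Filtering on grade ≠ F AND cid ≠ qa leaves {(34, B, 19, 5, 25, p1), (34, B, 19, 5, 3, k1), (34, B, 19, 9, 25, p1), (34, B, 19, 9, 3, k1), (34, B, 23, 7, 21, p2), (34, B, 36, 6, 37, fin)}.
π_{cid, grade} gives {(fin, B), (k1, B), (p1, B), (p2, B)} (2 duplicate(s) eliminated).

{(fin, B), (k1, B), (p1, B), (p2, B)}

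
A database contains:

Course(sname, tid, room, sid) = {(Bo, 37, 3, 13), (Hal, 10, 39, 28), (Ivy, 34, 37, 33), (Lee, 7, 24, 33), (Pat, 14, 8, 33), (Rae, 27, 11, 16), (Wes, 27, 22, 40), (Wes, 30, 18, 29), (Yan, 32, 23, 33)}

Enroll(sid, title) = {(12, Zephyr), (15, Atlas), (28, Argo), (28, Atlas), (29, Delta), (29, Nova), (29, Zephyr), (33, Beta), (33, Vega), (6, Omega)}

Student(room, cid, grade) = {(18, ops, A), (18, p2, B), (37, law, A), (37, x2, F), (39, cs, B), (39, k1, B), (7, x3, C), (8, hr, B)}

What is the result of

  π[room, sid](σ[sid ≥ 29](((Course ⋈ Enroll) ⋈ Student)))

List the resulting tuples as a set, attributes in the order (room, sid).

Course ⋈ Enroll (natural join on sid): {(Hal, 10, 39, 28, Argo), (Hal, 10, 39, 28, Atlas), (Ivy, 34, 37, 33, Beta), (Ivy, 34, 37, 33, Vega), (Lee, 7, 24, 33, Beta), (Lee, 7, 24, 33, Vega), (Pat, 14, 8, 33, Beta), (Pat, 14, 8, 33, Vega), (Wes, 30, 18, 29, Delta), (Wes, 30, 18, 29, Nova), (Wes, 30, 18, 29, Zephyr), (Yan, 32, 23, 33, Beta), (Yan, 32, 23, 33, Vega)}
(Course ⋈ Enroll) ⋈ Student (natural join on room): {(Hal, 10, 39, 28, Argo, cs, B), (Hal, 10, 39, 28, Argo, k1, B), (Hal, 10, 39, 28, Atlas, cs, B), (Hal, 10, 39, 28, Atlas, k1, B), (Ivy, 34, 37, 33, Beta, law, A), (Ivy, 34, 37, 33, Beta, x2, F), (Ivy, 34, 37, 33, Vega, law, A), (Ivy, 34, 37, 33, Vega, x2, F), (Pat, 14, 8, 33, Beta, hr, B), (Pat, 14, 8, 33, Vega, hr, B), (Wes, 30, 18, 29, Delta, ops, A), (Wes, 30, 18, 29, Delta, p2, B), (Wes, 30, 18, 29, Nova, ops, A), (Wes, 30, 18, 29, Nova, p2, B), (Wes, 30, 18, 29, Zephyr, ops, A), (Wes, 30, 18, 29, Zephyr, p2, B)}
Filtering on sid ≥ 29 leaves {(Ivy, 34, 37, 33, Beta, law, A), (Ivy, 34, 37, 33, Beta, x2, F), (Ivy, 34, 37, 33, Vega, law, A), (Ivy, 34, 37, 33, Vega, x2, F), (Pat, 14, 8, 33, Beta, hr, B), (Pat, 14, 8, 33, Vega, hr, B), (Wes, 30, 18, 29, Delta, ops, A), (Wes, 30, 18, 29, Delta, p2, B), (Wes, 30, 18, 29, Nova, ops, A), (Wes, 30, 18, 29, Nova, p2, B), (Wes, 30, 18, 29, Zephyr, ops, A), (Wes, 30, 18, 29, Zephyr, p2, B)}.
Projecting to room, sid (9 duplicate(s) eliminated): {(18, 29), (37, 33), (8, 33)}

{(18, 29), (37, 33), (8, 33)}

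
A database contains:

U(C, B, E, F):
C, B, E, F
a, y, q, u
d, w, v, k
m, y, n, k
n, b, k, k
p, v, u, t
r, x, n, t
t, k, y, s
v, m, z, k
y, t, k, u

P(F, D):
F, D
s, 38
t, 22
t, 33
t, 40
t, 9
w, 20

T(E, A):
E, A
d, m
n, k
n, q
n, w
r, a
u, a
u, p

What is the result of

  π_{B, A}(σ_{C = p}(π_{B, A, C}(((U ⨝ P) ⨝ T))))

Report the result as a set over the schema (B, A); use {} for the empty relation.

{(v, a), (v, p)}

U ⋈ P (natural join on F): {(p, v, u, t, 22), (p, v, u, t, 33), (p, v, u, t, 40), (p, v, u, t, 9), (r, x, n, t, 22), (r, x, n, t, 33), (r, x, n, t, 40), (r, x, n, t, 9), (t, k, y, s, 38)}
(U ⨝ P) ⋈ T (natural join on E): {(p, v, u, t, 22, a), (p, v, u, t, 22, p), (p, v, u, t, 33, a), (p, v, u, t, 33, p), (p, v, u, t, 40, a), (p, v, u, t, 40, p), (p, v, u, t, 9, a), (p, v, u, t, 9, p), (r, x, n, t, 22, k), (r, x, n, t, 22, q), (r, x, n, t, 22, w), (r, x, n, t, 33, k), (r, x, n, t, 33, q), (r, x, n, t, 33, w), (r, x, n, t, 40, k), (r, x, n, t, 40, q), (r, x, n, t, 40, w), (r, x, n, t, 9, k), (r, x, n, t, 9, q), (r, x, n, t, 9, w)}
Projecting to B, A, C (15 duplicate(s) eliminated): {(v, a, p), (v, p, p), (x, k, r), (x, q, r), (x, w, r)}
σ[C = p]: keep tuples satisfying C = p → {(v, a, p), (v, p, p)}
Projecting to B, A: {(v, a), (v, p)}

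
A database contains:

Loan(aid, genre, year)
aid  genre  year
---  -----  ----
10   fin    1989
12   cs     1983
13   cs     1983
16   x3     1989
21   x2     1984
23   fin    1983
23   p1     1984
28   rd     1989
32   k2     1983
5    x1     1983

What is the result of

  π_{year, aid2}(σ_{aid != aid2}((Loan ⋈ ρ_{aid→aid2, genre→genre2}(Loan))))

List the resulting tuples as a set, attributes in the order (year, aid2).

{(1983, 12), (1983, 13), (1983, 23), (1983, 32), (1983, 5), (1984, 21), (1984, 23), (1989, 10), (1989, 16), (1989, 28)}

ρ[aid→aid2, genre→genre2]: schema becomes (aid2, genre2, year); tuples unchanged.
Loan ⋈ ρ_{aid→aid2, genre→genre2}(Loan) (natural join on year): {(10, fin, 1989, 10, fin), (10, fin, 1989, 16, x3), (10, fin, 1989, 28, rd), (12, cs, 1983, 12, cs), (12, cs, 1983, 13, cs), (12, cs, 1983, 23, fin), (12, cs, 1983, 32, k2), (12, cs, 1983, 5, x1), (13, cs, 1983, 12, cs), (13, cs, 1983, 13, cs), (13, cs, 1983, 23, fin), (13, cs, 1983, 32, k2), (13, cs, 1983, 5, x1), (16, x3, 1989, 10, fin), (16, x3, 1989, 16, x3), (16, x3, 1989, 28, rd), (21, x2, 1984, 21, x2), (21, x2, 1984, 23, p1), (23, fin, 1983, 12, cs), (23, fin, 1983, 13, cs), (23, fin, 1983, 23, fin), (23, fin, 1983, 32, k2), (23, fin, 1983, 5, x1), (23, p1, 1984, 21, x2), (23, p1, 1984, 23, p1), (28, rd, 1989, 10, fin), (28, rd, 1989, 16, x3), (28, rd, 1989, 28, rd), (32, k2, 1983, 12, cs), (32, k2, 1983, 13, cs), (32, k2, 1983, 23, fin), (32, k2, 1983, 32, k2), (32, k2, 1983, 5, x1), (5, x1, 1983, 12, cs), (5, x1, 1983, 13, cs), (5, x1, 1983, 23, fin), (5, x1, 1983, 32, k2), (5, x1, 1983, 5, x1)}
Filtering on aid != aid2 leaves {(10, fin, 1989, 16, x3), (10, fin, 1989, 28, rd), (12, cs, 1983, 13, cs), (12, cs, 1983, 23, fin), (12, cs, 1983, 32, k2), (12, cs, 1983, 5, x1), (13, cs, 1983, 12, cs), (13, cs, 1983, 23, fin), (13, cs, 1983, 32, k2), (13, cs, 1983, 5, x1), (16, x3, 1989, 10, fin), (16, x3, 1989, 28, rd), (21, x2, 1984, 23, p1), (23, fin, 1983, 12, cs), (23, fin, 1983, 13, cs), (23, fin, 1983, 32, k2), (23, fin, 1983, 5, x1), (23, p1, 1984, 21, x2), (28, rd, 1989, 10, fin), (28, rd, 1989, 16, x3), (32, k2, 1983, 12, cs), (32, k2, 1983, 13, cs), (32, k2, 1983, 23, fin), (32, k2, 1983, 5, x1), (5, x1, 1983, 12, cs), (5, x1, 1983, 13, cs), (5, x1, 1983, 23, fin), (5, x1, 1983, 32, k2)}.
π_{year, aid2} gives {(1983, 12), (1983, 13), (1983, 23), (1983, 32), (1983, 5), (1984, 21), (1984, 23), (1989, 10), (1989, 16), (1989, 28)} (18 duplicate(s) eliminated).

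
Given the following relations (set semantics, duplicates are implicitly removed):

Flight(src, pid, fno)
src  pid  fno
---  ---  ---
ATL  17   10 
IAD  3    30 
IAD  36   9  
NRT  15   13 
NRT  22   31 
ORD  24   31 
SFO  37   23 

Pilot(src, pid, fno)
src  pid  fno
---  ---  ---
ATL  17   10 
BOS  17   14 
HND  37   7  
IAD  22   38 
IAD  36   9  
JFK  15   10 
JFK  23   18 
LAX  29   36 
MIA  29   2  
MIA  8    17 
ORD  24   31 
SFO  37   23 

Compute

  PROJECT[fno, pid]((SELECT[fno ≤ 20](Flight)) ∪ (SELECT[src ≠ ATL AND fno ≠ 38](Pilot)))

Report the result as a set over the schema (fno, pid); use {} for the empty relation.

{(10, 15), (10, 17), (13, 15), (14, 17), (17, 8), (18, 23), (2, 29), (23, 37), (31, 24), (36, 29), (7, 37), (9, 36)}

Apply σ_{fno ≤ 20}; surviving tuples: {(ATL, 17, 10), (IAD, 36, 9), (NRT, 15, 13)}
Apply σ_{src ≠ ATL AND fno ≠ 38}; surviving tuples: {(BOS, 17, 14), (HND, 37, 7), (IAD, 36, 9), (JFK, 15, 10), (JFK, 23, 18), (LAX, 29, 36), (MIA, 29, 2), (MIA, 8, 17), (ORD, 24, 31), (SFO, 37, 23)}
Taking the union: {(ATL, 17, 10), (BOS, 17, 14), (HND, 37, 7), (IAD, 36, 9), (JFK, 15, 10), (JFK, 23, 18), (LAX, 29, 36), (MIA, 29, 2), (MIA, 8, 17), (NRT, 15, 13), (ORD, 24, 31), (SFO, 37, 23)}
Projecting to fno, pid: {(10, 15), (10, 17), (13, 15), (14, 17), (17, 8), (18, 23), (2, 29), (23, 37), (31, 24), (36, 29), (7, 37), (9, 36)}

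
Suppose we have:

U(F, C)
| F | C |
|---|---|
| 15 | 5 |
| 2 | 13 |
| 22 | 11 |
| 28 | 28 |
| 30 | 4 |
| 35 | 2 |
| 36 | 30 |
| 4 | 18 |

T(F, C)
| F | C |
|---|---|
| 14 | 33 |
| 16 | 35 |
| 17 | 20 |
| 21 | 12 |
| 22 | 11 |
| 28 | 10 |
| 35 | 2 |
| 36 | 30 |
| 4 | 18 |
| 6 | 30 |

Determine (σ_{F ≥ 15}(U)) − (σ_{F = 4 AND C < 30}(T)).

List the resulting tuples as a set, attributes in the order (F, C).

{(15, 5), (22, 11), (28, 28), (30, 4), (35, 2), (36, 30)}

Filtering on F ≥ 15 leaves {(15, 5), (22, 11), (28, 28), (30, 4), (35, 2), (36, 30)}.
Filtering on F = 4 AND C < 30 leaves {(4, 18)}.
Difference: {(15, 5), (22, 11), (28, 28), (30, 4), (35, 2), (36, 30)} with {(4, 18)} → {(15, 5), (22, 11), (28, 28), (30, 4), (35, 2), (36, 30)}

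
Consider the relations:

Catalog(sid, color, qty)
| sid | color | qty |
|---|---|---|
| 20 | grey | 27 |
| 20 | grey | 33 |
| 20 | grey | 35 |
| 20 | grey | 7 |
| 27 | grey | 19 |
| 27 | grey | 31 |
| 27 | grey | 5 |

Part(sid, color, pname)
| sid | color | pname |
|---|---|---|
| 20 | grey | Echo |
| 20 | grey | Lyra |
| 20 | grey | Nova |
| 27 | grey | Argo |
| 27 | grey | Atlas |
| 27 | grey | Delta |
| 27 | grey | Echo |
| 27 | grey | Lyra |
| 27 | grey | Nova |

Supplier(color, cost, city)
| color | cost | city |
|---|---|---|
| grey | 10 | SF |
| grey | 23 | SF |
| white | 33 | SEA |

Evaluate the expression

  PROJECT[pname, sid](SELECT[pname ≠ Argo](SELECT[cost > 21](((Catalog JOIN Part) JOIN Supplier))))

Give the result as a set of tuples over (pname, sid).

{(Atlas, 27), (Delta, 27), (Echo, 20), (Echo, 27), (Lyra, 20), (Lyra, 27), (Nova, 20), (Nova, 27)}

Joining Catalog and Part on sid, color yields {(20, grey, 27, Echo), (20, grey, 27, Lyra), (20, grey, 27, Nova), (20, grey, 33, Echo), (20, grey, 33, Lyra), (20, grey, 33, Nova), (20, grey, 35, Echo), (20, grey, 35, Lyra), (20, grey, 35, Nova), (20, grey, 7, Echo), (20, grey, 7, Lyra), (20, grey, 7, Nova), (27, grey, 19, Argo), (27, grey, 19, Atlas), (27, grey, 19, Delta), (27, grey, 19, Echo), (27, grey, 19, Lyra), (27, grey, 19, Nova), (27, grey, 31, Argo), (27, grey, 31, Atlas), (27, grey, 31, Delta), (27, grey, 31, Echo), (27, grey, 31, Lyra), (27, grey, 31, Nova), (27, grey, 5, Argo), (27, grey, 5, Atlas), (27, grey, 5, Delta), (27, grey, 5, Echo), (27, grey, 5, Lyra), (27, grey, 5, Nova)}.
Joining (Catalog JOIN Part) and Supplier on color yields {(20, grey, 27, Echo, 10, SF), (20, grey, 27, Echo, 23, SF), (20, grey, 27, Lyra, 10, SF), (20, grey, 27, Lyra, 23, SF), (20, grey, 27, Nova, 10, SF), (20, grey, 27, Nova, 23, SF), (20, grey, 33, Echo, 10, SF), (20, grey, 33, Echo, 23, SF), (20, grey, 33, Lyra, 10, SF), (20, grey, 33, Lyra, 23, SF), (20, grey, 33, Nova, 10, SF), (20, grey, 33, Nova, 23, SF), (20, grey, 35, Echo, 10, SF), (20, grey, 35, Echo, 23, SF), (20, grey, 35, Lyra, 10, SF), (20, grey, 35, Lyra, 23, SF), (20, grey, 35, Nova, 10, SF), (20, grey, 35, Nova, 23, SF), (20, grey, 7, Echo, 10, SF), (20, grey, 7, Echo, 23, SF), (20, grey, 7, Lyra, 10, SF), (20, grey, 7, Lyra, 23, SF), (20, grey, 7, Nova, 10, SF), (20, grey, 7, Nova, 23, SF), (27, grey, 19, Argo, 10, SF), (27, grey, 19, Argo, 23, SF), (27, grey, 19, Atlas, 10, SF), (27, grey, 19, Atlas, 23, SF), (27, grey, 19, Delta, 10, SF), (27, grey, 19, Delta, 23, SF), (27, grey, 19, Echo, 10, SF), (27, grey, 19, Echo, 23, SF), (27, grey, 19, Lyra, 10, SF), (27, grey, 19, Lyra, 23, SF), (27, grey, 19, Nova, 10, SF), (27, grey, 19, Nova, 23, SF), (27, grey, 31, Argo, 10, SF), (27, grey, 31, Argo, 23, SF), (27, grey, 31, Atlas, 10, SF), (27, grey, 31, Atlas, 23, SF), (27, grey, 31, Delta, 10, SF), (27, grey, 31, Delta, 23, SF), (27, grey, 31, Echo, 10, SF), (27, grey, 31, Echo, 23, SF), (27, grey, 31, Lyra, 10, SF), (27, grey, 31, Lyra, 23, SF), (27, grey, 31, Nova, 10, SF), (27, grey, 31, Nova, 23, SF), (27, grey, 5, Argo, 10, SF), (27, grey, 5, Argo, 23, SF), (27, grey, 5, Atlas, 10, SF), (27, grey, 5, Atlas, 23, SF), (27, grey, 5, Delta, 10, SF), (27, grey, 5, Delta, 23, SF), (27, grey, 5, Echo, 10, SF), (27, grey, 5, Echo, 23, SF), (27, grey, 5, Lyra, 10, SF), (27, grey, 5, Lyra, 23, SF), (27, grey, 5, Nova, 10, SF), (27, grey, 5, Nova, 23, SF)}.
Filtering on cost > 21 leaves {(20, grey, 27, Echo, 23, SF), (20, grey, 27, Lyra, 23, SF), (20, grey, 27, Nova, 23, SF), (20, grey, 33, Echo, 23, SF), (20, grey, 33, Lyra, 23, SF), (20, grey, 33, Nova, 23, SF), (20, grey, 35, Echo, 23, SF), (20, grey, 35, Lyra, 23, SF), (20, grey, 35, Nova, 23, SF), (20, grey, 7, Echo, 23, SF), (20, grey, 7, Lyra, 23, SF), (20, grey, 7, Nova, 23, SF), (27, grey, 19, Argo, 23, SF), (27, grey, 19, Atlas, 23, SF), (27, grey, 19, Delta, 23, SF), (27, grey, 19, Echo, 23, SF), (27, grey, 19, Lyra, 23, SF), (27, grey, 19, Nova, 23, SF), (27, grey, 31, Argo, 23, SF), (27, grey, 31, Atlas, 23, SF), (27, grey, 31, Delta, 23, SF), (27, grey, 31, Echo, 23, SF), (27, grey, 31, Lyra, 23, SF), (27, grey, 31, Nova, 23, SF), (27, grey, 5, Argo, 23, SF), (27, grey, 5, Atlas, 23, SF), (27, grey, 5, Delta, 23, SF), (27, grey, 5, Echo, 23, SF), (27, grey, 5, Lyra, 23, SF), (27, grey, 5, Nova, 23, SF)}.
Filtering on pname ≠ Argo leaves {(20, grey, 27, Echo, 23, SF), (20, grey, 27, Lyra, 23, SF), (20, grey, 27, Nova, 23, SF), (20, grey, 33, Echo, 23, SF), (20, grey, 33, Lyra, 23, SF), (20, grey, 33, Nova, 23, SF), (20, grey, 35, Echo, 23, SF), (20, grey, 35, Lyra, 23, SF), (20, grey, 35, Nova, 23, SF), (20, grey, 7, Echo, 23, SF), (20, grey, 7, Lyra, 23, SF), (20, grey, 7, Nova, 23, SF), (27, grey, 19, Atlas, 23, SF), (27, grey, 19, Delta, 23, SF), (27, grey, 19, Echo, 23, SF), (27, grey, 19, Lyra, 23, SF), (27, grey, 19, Nova, 23, SF), (27, grey, 31, Atlas, 23, SF), (27, grey, 31, Delta, 23, SF), (27, grey, 31, Echo, 23, SF), (27, grey, 31, Lyra, 23, SF), (27, grey, 31, Nova, 23, SF), (27, grey, 5, Atlas, 23, SF), (27, grey, 5, Delta, 23, SF), (27, grey, 5, Echo, 23, SF), (27, grey, 5, Lyra, 23, SF), (27, grey, 5, Nova, 23, SF)}.
π_{pname, sid} gives {(Atlas, 27), (Delta, 27), (Echo, 20), (Echo, 27), (Lyra, 20), (Lyra, 27), (Nova, 20), (Nova, 27)} (19 duplicate(s) eliminated).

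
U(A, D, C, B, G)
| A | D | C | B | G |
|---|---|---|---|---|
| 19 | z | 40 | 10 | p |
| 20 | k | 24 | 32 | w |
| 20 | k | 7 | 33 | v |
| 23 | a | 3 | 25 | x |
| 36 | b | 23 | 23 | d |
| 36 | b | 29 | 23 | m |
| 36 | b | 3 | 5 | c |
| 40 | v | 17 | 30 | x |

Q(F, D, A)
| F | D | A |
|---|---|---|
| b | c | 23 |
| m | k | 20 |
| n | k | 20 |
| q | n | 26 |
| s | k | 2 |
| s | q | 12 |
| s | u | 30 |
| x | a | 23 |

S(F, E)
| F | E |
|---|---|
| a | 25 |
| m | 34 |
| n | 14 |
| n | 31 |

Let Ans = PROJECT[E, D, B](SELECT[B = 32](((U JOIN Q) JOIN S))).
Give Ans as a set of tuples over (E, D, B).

{(14, k, 32), (31, k, 32), (34, k, 32)}

Joining U and Q on A, D yields {(20, k, 24, 32, w, m), (20, k, 24, 32, w, n), (20, k, 7, 33, v, m), (20, k, 7, 33, v, n), (23, a, 3, 25, x, x)}.
Joining (U JOIN Q) and S on F yields {(20, k, 24, 32, w, m, 34), (20, k, 24, 32, w, n, 14), (20, k, 24, 32, w, n, 31), (20, k, 7, 33, v, m, 34), (20, k, 7, 33, v, n, 14), (20, k, 7, 33, v, n, 31)}.
Apply σ_{B = 32}; surviving tuples: {(20, k, 24, 32, w, m, 34), (20, k, 24, 32, w, n, 14), (20, k, 24, 32, w, n, 31)}
π_{E, D, B} gives {(14, k, 32), (31, k, 32), (34, k, 32)}.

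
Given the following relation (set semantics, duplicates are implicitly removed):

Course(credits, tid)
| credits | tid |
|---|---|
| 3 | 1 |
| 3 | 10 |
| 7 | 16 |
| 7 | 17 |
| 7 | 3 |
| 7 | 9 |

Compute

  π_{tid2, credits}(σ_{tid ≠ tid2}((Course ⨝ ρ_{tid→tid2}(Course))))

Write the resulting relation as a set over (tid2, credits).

ρ[tid→tid2]: schema becomes (credits, tid2); tuples unchanged.
Course ⋈ ρ_{tid→tid2}(Course) (natural join on credits): {(3, 1, 1), (3, 1, 10), (3, 10, 1), (3, 10, 10), (7, 16, 16), (7, 16, 17), (7, 16, 3), (7, 16, 9), (7, 17, 16), (7, 17, 17), (7, 17, 3), (7, 17, 9), (7, 3, 16), (7, 3, 17), (7, 3, 3), (7, 3, 9), (7, 9, 16), (7, 9, 17), (7, 9, 3), (7, 9, 9)}
Filtering on tid ≠ tid2 leaves {(3, 1, 10), (3, 10, 1), (7, 16, 17), (7, 16, 3), (7, 16, 9), (7, 17, 16), (7, 17, 3), (7, 17, 9), (7, 3, 16), (7, 3, 17), (7, 3, 9), (7, 9, 16), (7, 9, 17), (7, 9, 3)}.
Projecting to tid2, credits (8 duplicate(s) eliminated): {(1, 3), (10, 3), (16, 7), (17, 7), (3, 7), (9, 7)}

{(1, 3), (10, 3), (16, 7), (17, 7), (3, 7), (9, 7)}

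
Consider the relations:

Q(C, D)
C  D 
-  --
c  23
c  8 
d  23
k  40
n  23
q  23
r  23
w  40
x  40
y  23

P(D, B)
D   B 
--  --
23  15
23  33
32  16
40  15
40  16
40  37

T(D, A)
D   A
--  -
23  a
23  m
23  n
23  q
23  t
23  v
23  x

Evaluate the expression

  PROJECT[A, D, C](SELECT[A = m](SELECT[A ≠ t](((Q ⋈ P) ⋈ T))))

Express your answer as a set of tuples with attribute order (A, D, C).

Q ⋈ P (natural join on D): {(c, 23, 15), (c, 23, 33), (d, 23, 15), (d, 23, 33), (k, 40, 15), (k, 40, 16), (k, 40, 37), (n, 23, 15), (n, 23, 33), (q, 23, 15), (q, 23, 33), (r, 23, 15), (r, 23, 33), (w, 40, 15), (w, 40, 16), (w, 40, 37), (x, 40, 15), (x, 40, 16), (x, 40, 37), (y, 23, 15), (y, 23, 33)}
(Q ⋈ P) ⋈ T (natural join on D): {(c, 23, 15, a), (c, 23, 15, m), (c, 23, 15, n), (c, 23, 15, q), (c, 23, 15, t), (c, 23, 15, v), (c, 23, 15, x), (c, 23, 33, a), (c, 23, 33, m), (c, 23, 33, n), (c, 23, 33, q), (c, 23, 33, t), (c, 23, 33, v), (c, 23, 33, x), (d, 23, 15, a), (d, 23, 15, m), (d, 23, 15, n), (d, 23, 15, q), (d, 23, 15, t), (d, 23, 15, v), (d, 23, 15, x), (d, 23, 33, a), (d, 23, 33, m), (d, 23, 33, n), (d, 23, 33, q), (d, 23, 33, t), (d, 23, 33, v), (d, 23, 33, x), (n, 23, 15, a), (n, 23, 15, m), (n, 23, 15, n), (n, 23, 15, q), (n, 23, 15, t), (n, 23, 15, v), (n, 23, 15, x), (n, 23, 33, a), (n, 23, 33, m), (n, 23, 33, n), (n, 23, 33, q), (n, 23, 33, t), (n, 23, 33, v), (n, 23, 33, x), (q, 23, 15, a), (q, 23, 15, m), (q, 23, 15, n), (q, 23, 15, q), (q, 23, 15, t), (q, 23, 15, v), (q, 23, 15, x), (q, 23, 33, a), (q, 23, 33, m), (q, 23, 33, n), (q, 23, 33, q), (q, 23, 33, t), (q, 23, 33, v), (q, 23, 33, x), (r, 23, 15, a), (r, 23, 15, m), (r, 23, 15, n), (r, 23, 15, q), (r, 23, 15, t), (r, 23, 15, v), (r, 23, 15, x), (r, 23, 33, a), (r, 23, 33, m), (r, 23, 33, n), (r, 23, 33, q), (r, 23, 33, t), (r, 23, 33, v), (r, 23, 33, x), (y, 23, 15, a), (y, 23, 15, m), (y, 23, 15, n), (y, 23, 15, q), (y, 23, 15, t), (y, 23, 15, v), (y, 23, 15, x), (y, 23, 33, a), (y, 23, 33, m), (y, 23, 33, n), (y, 23, 33, q), (y, 23, 33, t), (y, 23, 33, v), (y, 23, 33, x)}
Selection A ≠ t: {(c, 23, 15, a), (c, 23, 15, m), (c, 23, 15, n), (c, 23, 15, q), (c, 23, 15, v), (c, 23, 15, x), (c, 23, 33, a), (c, 23, 33, m), (c, 23, 33, n), (c, 23, 33, q), (c, 23, 33, v), (c, 23, 33, x), (d, 23, 15, a), (d, 23, 15, m), (d, 23, 15, n), (d, 23, 15, q), (d, 23, 15, v), (d, 23, 15, x), (d, 23, 33, a), (d, 23, 33, m), (d, 23, 33, n), (d, 23, 33, q), (d, 23, 33, v), (d, 23, 33, x), (n, 23, 15, a), (n, 23, 15, m), (n, 23, 15, n), (n, 23, 15, q), (n, 23, 15, v), (n, 23, 15, x), (n, 23, 33, a), (n, 23, 33, m), (n, 23, 33, n), (n, 23, 33, q), (n, 23, 33, v), (n, 23, 33, x), (q, 23, 15, a), (q, 23, 15, m), (q, 23, 15, n), (q, 23, 15, q), (q, 23, 15, v), (q, 23, 15, x), (q, 23, 33, a), (q, 23, 33, m), (q, 23, 33, n), (q, 23, 33, q), (q, 23, 33, v), (q, 23, 33, x), (r, 23, 15, a), (r, 23, 15, m), (r, 23, 15, n), (r, 23, 15, q), (r, 23, 15, v), (r, 23, 15, x), (r, 23, 33, a), (r, 23, 33, m), (r, 23, 33, n), (r, 23, 33, q), (r, 23, 33, v), (r, 23, 33, x), (y, 23, 15, a), (y, 23, 15, m), (y, 23, 15, n), (y, 23, 15, q), (y, 23, 15, v), (y, 23, 15, x), (y, 23, 33, a), (y, 23, 33, m), (y, 23, 33, n), (y, 23, 33, q), (y, 23, 33, v), (y, 23, 33, x)}
Selection A = m: {(c, 23, 15, m), (c, 23, 33, m), (d, 23, 15, m), (d, 23, 33, m), (n, 23, 15, m), (n, 23, 33, m), (q, 23, 15, m), (q, 23, 33, m), (r, 23, 15, m), (r, 23, 33, m), (y, 23, 15, m), (y, 23, 33, m)}
π_{A, D, C} gives {(m, 23, c), (m, 23, d), (m, 23, n), (m, 23, q), (m, 23, r), (m, 23, y)} (6 duplicate(s) eliminated).

{(m, 23, c), (m, 23, d), (m, 23, n), (m, 23, q), (m, 23, r), (m, 23, y)}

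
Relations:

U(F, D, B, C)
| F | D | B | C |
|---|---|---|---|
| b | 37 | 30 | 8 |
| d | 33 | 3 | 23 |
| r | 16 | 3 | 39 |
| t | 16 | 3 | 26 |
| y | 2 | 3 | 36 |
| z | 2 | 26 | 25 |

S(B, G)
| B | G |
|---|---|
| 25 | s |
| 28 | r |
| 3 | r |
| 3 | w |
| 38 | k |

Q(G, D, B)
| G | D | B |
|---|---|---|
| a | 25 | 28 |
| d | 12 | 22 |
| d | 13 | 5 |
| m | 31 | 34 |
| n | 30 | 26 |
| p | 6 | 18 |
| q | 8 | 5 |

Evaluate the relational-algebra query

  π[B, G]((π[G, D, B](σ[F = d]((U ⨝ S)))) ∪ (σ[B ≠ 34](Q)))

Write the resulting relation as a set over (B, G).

{(18, p), (22, d), (26, n), (28, a), (3, r), (3, w), (5, d), (5, q)}

Joining U and S on B yields {(d, 33, 3, 23, r), (d, 33, 3, 23, w), (r, 16, 3, 39, r), (r, 16, 3, 39, w), (t, 16, 3, 26, r), (t, 16, 3, 26, w), (y, 2, 3, 36, r), (y, 2, 3, 36, w)}.
σ[F = d]: keep tuples satisfying F = d → {(d, 33, 3, 23, r), (d, 33, 3, 23, w)}
Projecting to G, D, B: {(r, 33, 3), (w, 33, 3)}
σ[B ≠ 34]: keep tuples satisfying B ≠ 34 → {(a, 25, 28), (d, 12, 22), (d, 13, 5), (n, 30, 26), (p, 6, 18), (q, 8, 5)}
Taking the union: {(a, 25, 28), (d, 12, 22), (d, 13, 5), (n, 30, 26), (p, 6, 18), (q, 8, 5), (r, 33, 3), (w, 33, 3)}
Projecting to B, G: {(18, p), (22, d), (26, n), (28, a), (3, r), (3, w), (5, d), (5, q)}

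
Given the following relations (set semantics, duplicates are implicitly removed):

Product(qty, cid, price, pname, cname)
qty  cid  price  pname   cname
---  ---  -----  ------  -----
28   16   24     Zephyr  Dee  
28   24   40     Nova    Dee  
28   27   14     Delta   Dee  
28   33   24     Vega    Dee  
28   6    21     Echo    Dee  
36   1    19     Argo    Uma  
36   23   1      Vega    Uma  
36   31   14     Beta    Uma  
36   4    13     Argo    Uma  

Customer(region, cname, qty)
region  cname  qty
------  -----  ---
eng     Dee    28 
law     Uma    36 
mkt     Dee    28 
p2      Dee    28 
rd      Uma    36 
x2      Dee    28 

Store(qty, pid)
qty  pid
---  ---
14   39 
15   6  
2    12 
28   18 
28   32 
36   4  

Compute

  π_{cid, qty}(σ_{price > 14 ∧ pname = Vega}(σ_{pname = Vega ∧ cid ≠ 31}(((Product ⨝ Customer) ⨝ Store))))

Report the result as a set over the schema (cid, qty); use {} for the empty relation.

Product ⋈ Customer (natural join on qty, cname): {(28, 16, 24, Zephyr, Dee, eng), (28, 16, 24, Zephyr, Dee, mkt), (28, 16, 24, Zephyr, Dee, p2), (28, 16, 24, Zephyr, Dee, x2), (28, 24, 40, Nova, Dee, eng), (28, 24, 40, Nova, Dee, mkt), (28, 24, 40, Nova, Dee, p2), (28, 24, 40, Nova, Dee, x2), (28, 27, 14, Delta, Dee, eng), (28, 27, 14, Delta, Dee, mkt), (28, 27, 14, Delta, Dee, p2), (28, 27, 14, Delta, Dee, x2), (28, 33, 24, Vega, Dee, eng), (28, 33, 24, Vega, Dee, mkt), (28, 33, 24, Vega, Dee, p2), (28, 33, 24, Vega, Dee, x2), (28, 6, 21, Echo, Dee, eng), (28, 6, 21, Echo, Dee, mkt), (28, 6, 21, Echo, Dee, p2), (28, 6, 21, Echo, Dee, x2), (36, 1, 19, Argo, Uma, law), (36, 1, 19, Argo, Uma, rd), (36, 23, 1, Vega, Uma, law), (36, 23, 1, Vega, Uma, rd), (36, 31, 14, Beta, Uma, law), (36, 31, 14, Beta, Uma, rd), (36, 4, 13, Argo, Uma, law), (36, 4, 13, Argo, Uma, rd)}
(Product ⨝ Customer) ⋈ Store (natural join on qty): {(28, 16, 24, Zephyr, Dee, eng, 18), (28, 16, 24, Zephyr, Dee, eng, 32), (28, 16, 24, Zephyr, Dee, mkt, 18), (28, 16, 24, Zephyr, Dee, mkt, 32), (28, 16, 24, Zephyr, Dee, p2, 18), (28, 16, 24, Zephyr, Dee, p2, 32), (28, 16, 24, Zephyr, Dee, x2, 18), (28, 16, 24, Zephyr, Dee, x2, 32), (28, 24, 40, Nova, Dee, eng, 18), (28, 24, 40, Nova, Dee, eng, 32), (28, 24, 40, Nova, Dee, mkt, 18), (28, 24, 40, Nova, Dee, mkt, 32), (28, 24, 40, Nova, Dee, p2, 18), (28, 24, 40, Nova, Dee, p2, 32), (28, 24, 40, Nova, Dee, x2, 18), (28, 24, 40, Nova, Dee, x2, 32), (28, 27, 14, Delta, Dee, eng, 18), (28, 27, 14, Delta, Dee, eng, 32), (28, 27, 14, Delta, Dee, mkt, 18), (28, 27, 14, Delta, Dee, mkt, 32), (28, 27, 14, Delta, Dee, p2, 18), (28, 27, 14, Delta, Dee, p2, 32), (28, 27, 14, Delta, Dee, x2, 18), (28, 27, 14, Delta, Dee, x2, 32), (28, 33, 24, Vega, Dee, eng, 18), (28, 33, 24, Vega, Dee, eng, 32), (28, 33, 24, Vega, Dee, mkt, 18), (28, 33, 24, Vega, Dee, mkt, 32), (28, 33, 24, Vega, Dee, p2, 18), (28, 33, 24, Vega, Dee, p2, 32), (28, 33, 24, Vega, Dee, x2, 18), (28, 33, 24, Vega, Dee, x2, 32), (28, 6, 21, Echo, Dee, eng, 18), (28, 6, 21, Echo, Dee, eng, 32), (28, 6, 21, Echo, Dee, mkt, 18), (28, 6, 21, Echo, Dee, mkt, 32), (28, 6, 21, Echo, Dee, p2, 18), (28, 6, 21, Echo, Dee, p2, 32), (28, 6, 21, Echo, Dee, x2, 18), (28, 6, 21, Echo, Dee, x2, 32), (36, 1, 19, Argo, Uma, law, 4), (36, 1, 19, Argo, Uma, rd, 4), (36, 23, 1, Vega, Uma, law, 4), (36, 23, 1, Vega, Uma, rd, 4), (36, 31, 14, Beta, Uma, law, 4), (36, 31, 14, Beta, Uma, rd, 4), (36, 4, 13, Argo, Uma, law, 4), (36, 4, 13, Argo, Uma, rd, 4)}
Apply σ_{pname = Vega ∧ cid ≠ 31}; surviving tuples: {(28, 33, 24, Vega, Dee, eng, 18), (28, 33, 24, Vega, Dee, eng, 32), (28, 33, 24, Vega, Dee, mkt, 18), (28, 33, 24, Vega, Dee, mkt, 32), (28, 33, 24, Vega, Dee, p2, 18), (28, 33, 24, Vega, Dee, p2, 32), (28, 33, 24, Vega, Dee, x2, 18), (28, 33, 24, Vega, Dee, x2, 32), (36, 23, 1, Vega, Uma, law, 4), (36, 23, 1, Vega, Uma, rd, 4)}
Apply σ_{price > 14 ∧ pname = Vega}; surviving tuples: {(28, 33, 24, Vega, Dee, eng, 18), (28, 33, 24, Vega, Dee, eng, 32), (28, 33, 24, Vega, Dee, mkt, 18), (28, 33, 24, Vega, Dee, mkt, 32), (28, 33, 24, Vega, Dee, p2, 18), (28, 33, 24, Vega, Dee, p2, 32), (28, 33, 24, Vega, Dee, x2, 18), (28, 33, 24, Vega, Dee, x2, 32)}
Projecting to cid, qty (7 duplicate(s) eliminated): {(33, 28)}

{(33, 28)}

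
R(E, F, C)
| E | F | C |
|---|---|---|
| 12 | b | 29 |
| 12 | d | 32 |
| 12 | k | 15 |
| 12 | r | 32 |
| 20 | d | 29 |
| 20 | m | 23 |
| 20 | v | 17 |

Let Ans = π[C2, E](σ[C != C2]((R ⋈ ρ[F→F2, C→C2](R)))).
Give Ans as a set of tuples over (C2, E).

{(15, 12), (17, 20), (23, 20), (29, 12), (29, 20), (32, 12)}

ρ[F→F2, C→C2]: schema becomes (E, F2, C2); tuples unchanged.
Natural join on E: {(12, b, 29, b, 29), (12, b, 29, d, 32), (12, b, 29, k, 15), (12, b, 29, r, 32), (12, d, 32, b, 29), (12, d, 32, d, 32), (12, d, 32, k, 15), (12, d, 32, r, 32), (12, k, 15, b, 29), (12, k, 15, d, 32), (12, k, 15, k, 15), (12, k, 15, r, 32), (12, r, 32, b, 29), (12, r, 32, d, 32), (12, r, 32, k, 15), (12, r, 32, r, 32), (20, d, 29, d, 29), (20, d, 29, m, 23), (20, d, 29, v, 17), (20, m, 23, d, 29), (20, m, 23, m, 23), (20, m, 23, v, 17), (20, v, 17, d, 29), (20, v, 17, m, 23), (20, v, 17, v, 17)}
Apply σ_{C != C2}; surviving tuples: {(12, b, 29, d, 32), (12, b, 29, k, 15), (12, b, 29, r, 32), (12, d, 32, b, 29), (12, d, 32, k, 15), (12, k, 15, b, 29), (12, k, 15, d, 32), (12, k, 15, r, 32), (12, r, 32, b, 29), (12, r, 32, k, 15), (20, d, 29, m, 23), (20, d, 29, v, 17), (20, m, 23, d, 29), (20, m, 23, v, 17), (20, v, 17, d, 29), (20, v, 17, m, 23)}
Projecting to C2, E (10 duplicate(s) eliminated): {(15, 12), (17, 20), (23, 20), (29, 12), (29, 20), (32, 12)}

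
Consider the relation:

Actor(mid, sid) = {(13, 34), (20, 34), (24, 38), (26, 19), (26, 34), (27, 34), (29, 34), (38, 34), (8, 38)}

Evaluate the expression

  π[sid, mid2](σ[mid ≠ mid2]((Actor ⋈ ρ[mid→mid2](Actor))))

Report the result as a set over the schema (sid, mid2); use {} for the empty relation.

{(34, 13), (34, 20), (34, 26), (34, 27), (34, 29), (34, 38), (38, 24), (38, 8)}

ρ[mid→mid2]: schema becomes (mid2, sid); tuples unchanged.
Joining Actor and ρ[mid→mid2](Actor) on sid yields {(13, 34, 13), (13, 34, 20), (13, 34, 26), (13, 34, 27), (13, 34, 29), (13, 34, 38), (20, 34, 13), (20, 34, 20), (20, 34, 26), (20, 34, 27), (20, 34, 29), (20, 34, 38), (24, 38, 24), (24, 38, 8), (26, 19, 26), (26, 34, 13), (26, 34, 20), (26, 34, 26), (26, 34, 27), (26, 34, 29), (26, 34, 38), (27, 34, 13), (27, 34, 20), (27, 34, 26), (27, 34, 27), (27, 34, 29), (27, 34, 38), (29, 34, 13), (29, 34, 20), (29, 34, 26), (29, 34, 27), (29, 34, 29), (29, 34, 38), (38, 34, 13), (38, 34, 20), (38, 34, 26), (38, 34, 27), (38, 34, 29), (38, 34, 38), (8, 38, 24), (8, 38, 8)}.
Filtering on mid ≠ mid2 leaves {(13, 34, 20), (13, 34, 26), (13, 34, 27), (13, 34, 29), (13, 34, 38), (20, 34, 13), (20, 34, 26), (20, 34, 27), (20, 34, 29), (20, 34, 38), (24, 38, 8), (26, 34, 13), (26, 34, 20), (26, 34, 27), (26, 34, 29), (26, 34, 38), (27, 34, 13), (27, 34, 20), (27, 34, 26), (27, 34, 29), (27, 34, 38), (29, 34, 13), (29, 34, 20), (29, 34, 26), (29, 34, 27), (29, 34, 38), (38, 34, 13), (38, 34, 20), (38, 34, 26), (38, 34, 27), (38, 34, 29), (8, 38, 24)}.
Keep only column(s) sid, mid2 (24 duplicate(s) eliminated): {(34, 13), (34, 20), (34, 26), (34, 27), (34, 29), (34, 38), (38, 24), (38, 8)}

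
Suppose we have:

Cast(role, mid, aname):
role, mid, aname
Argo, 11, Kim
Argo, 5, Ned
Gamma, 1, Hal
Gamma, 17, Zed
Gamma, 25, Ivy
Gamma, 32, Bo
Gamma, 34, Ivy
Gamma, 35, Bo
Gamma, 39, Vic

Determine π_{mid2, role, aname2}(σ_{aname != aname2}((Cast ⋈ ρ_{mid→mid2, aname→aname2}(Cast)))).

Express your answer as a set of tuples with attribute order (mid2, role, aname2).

{(1, Gamma, Hal), (11, Argo, Kim), (17, Gamma, Zed), (25, Gamma, Ivy), (32, Gamma, Bo), (34, Gamma, Ivy), (35, Gamma, Bo), (39, Gamma, Vic), (5, Argo, Ned)}

ρ[mid→mid2, aname→aname2]: schema becomes (role, mid2, aname2); tuples unchanged.
Joining Cast and ρ_{mid→mid2, aname→aname2}(Cast) on role yields {(Argo, 11, Kim, 11, Kim), (Argo, 11, Kim, 5, Ned), (Argo, 5, Ned, 11, Kim), (Argo, 5, Ned, 5, Ned), (Gamma, 1, Hal, 1, Hal), (Gamma, 1, Hal, 17, Zed), (Gamma, 1, Hal, 25, Ivy), (Gamma, 1, Hal, 32, Bo), (Gamma, 1, Hal, 34, Ivy), (Gamma, 1, Hal, 35, Bo), (Gamma, 1, Hal, 39, Vic), (Gamma, 17, Zed, 1, Hal), (Gamma, 17, Zed, 17, Zed), (Gamma, 17, Zed, 25, Ivy), (Gamma, 17, Zed, 32, Bo), (Gamma, 17, Zed, 34, Ivy), (Gamma, 17, Zed, 35, Bo), (Gamma, 17, Zed, 39, Vic), (Gamma, 25, Ivy, 1, Hal), (Gamma, 25, Ivy, 17, Zed), (Gamma, 25, Ivy, 25, Ivy), (Gamma, 25, Ivy, 32, Bo), (Gamma, 25, Ivy, 34, Ivy), (Gamma, 25, Ivy, 35, Bo), (Gamma, 25, Ivy, 39, Vic), (Gamma, 32, Bo, 1, Hal), (Gamma, 32, Bo, 17, Zed), (Gamma, 32, Bo, 25, Ivy), (Gamma, 32, Bo, 32, Bo), (Gamma, 32, Bo, 34, Ivy), (Gamma, 32, Bo, 35, Bo), (Gamma, 32, Bo, 39, Vic), (Gamma, 34, Ivy, 1, Hal), (Gamma, 34, Ivy, 17, Zed), (Gamma, 34, Ivy, 25, Ivy), (Gamma, 34, Ivy, 32, Bo), (Gamma, 34, Ivy, 34, Ivy), (Gamma, 34, Ivy, 35, Bo), (Gamma, 34, Ivy, 39, Vic), (Gamma, 35, Bo, 1, Hal), (Gamma, 35, Bo, 17, Zed), (Gamma, 35, Bo, 25, Ivy), (Gamma, 35, Bo, 32, Bo), (Gamma, 35, Bo, 34, Ivy), (Gamma, 35, Bo, 35, Bo), (Gamma, 35, Bo, 39, Vic), (Gamma, 39, Vic, 1, Hal), (Gamma, 39, Vic, 17, Zed), (Gamma, 39, Vic, 25, Ivy), (Gamma, 39, Vic, 32, Bo), (Gamma, 39, Vic, 34, Ivy), (Gamma, 39, Vic, 35, Bo), (Gamma, 39, Vic, 39, Vic)}.
Filtering on aname != aname2 leaves {(Argo, 11, Kim, 5, Ned), (Argo, 5, Ned, 11, Kim), (Gamma, 1, Hal, 17, Zed), (Gamma, 1, Hal, 25, Ivy), (Gamma, 1, Hal, 32, Bo), (Gamma, 1, Hal, 34, Ivy), (Gamma, 1, Hal, 35, Bo), (Gamma, 1, Hal, 39, Vic), (Gamma, 17, Zed, 1, Hal), (Gamma, 17, Zed, 25, Ivy), (Gamma, 17, Zed, 32, Bo), (Gamma, 17, Zed, 34, Ivy), (Gamma, 17, Zed, 35, Bo), (Gamma, 17, Zed, 39, Vic), (Gamma, 25, Ivy, 1, Hal), (Gamma, 25, Ivy, 17, Zed), (Gamma, 25, Ivy, 32, Bo), (Gamma, 25, Ivy, 35, Bo), (Gamma, 25, Ivy, 39, Vic), (Gamma, 32, Bo, 1, Hal), (Gamma, 32, Bo, 17, Zed), (Gamma, 32, Bo, 25, Ivy), (Gamma, 32, Bo, 34, Ivy), (Gamma, 32, Bo, 39, Vic), (Gamma, 34, Ivy, 1, Hal), (Gamma, 34, Ivy, 17, Zed), (Gamma, 34, Ivy, 32, Bo), (Gamma, 34, Ivy, 35, Bo), (Gamma, 34, Ivy, 39, Vic), (Gamma, 35, Bo, 1, Hal), (Gamma, 35, Bo, 17, Zed), (Gamma, 35, Bo, 25, Ivy), (Gamma, 35, Bo, 34, Ivy), (Gamma, 35, Bo, 39, Vic), (Gamma, 39, Vic, 1, Hal), (Gamma, 39, Vic, 17, Zed), (Gamma, 39, Vic, 25, Ivy), (Gamma, 39, Vic, 32, Bo), (Gamma, 39, Vic, 34, Ivy), (Gamma, 39, Vic, 35, Bo)}.
π[mid2, role, aname2]: project onto (mid2, role, aname2) (31 duplicate(s) eliminated) → {(1, Gamma, Hal), (11, Argo, Kim), (17, Gamma, Zed), (25, Gamma, Ivy), (32, Gamma, Bo), (34, Gamma, Ivy), (35, Gamma, Bo), (39, Gamma, Vic), (5, Argo, Ned)}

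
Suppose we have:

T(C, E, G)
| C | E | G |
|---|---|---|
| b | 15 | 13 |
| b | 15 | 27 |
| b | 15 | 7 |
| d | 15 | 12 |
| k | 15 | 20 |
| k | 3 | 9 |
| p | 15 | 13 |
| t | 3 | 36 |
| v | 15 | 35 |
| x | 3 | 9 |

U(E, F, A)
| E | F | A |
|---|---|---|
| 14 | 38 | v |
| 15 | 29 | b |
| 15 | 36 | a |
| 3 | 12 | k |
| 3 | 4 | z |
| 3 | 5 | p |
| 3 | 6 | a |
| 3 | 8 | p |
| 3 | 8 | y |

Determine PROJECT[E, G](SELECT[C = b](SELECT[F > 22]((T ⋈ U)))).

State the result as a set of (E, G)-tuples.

{(15, 13), (15, 27), (15, 7)}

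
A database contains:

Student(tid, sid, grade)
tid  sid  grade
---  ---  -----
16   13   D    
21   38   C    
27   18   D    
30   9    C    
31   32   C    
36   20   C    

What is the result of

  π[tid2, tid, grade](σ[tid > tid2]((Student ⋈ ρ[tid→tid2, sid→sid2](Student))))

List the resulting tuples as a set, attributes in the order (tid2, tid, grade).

{(16, 27, D), (21, 30, C), (21, 31, C), (21, 36, C), (30, 31, C), (30, 36, C), (31, 36, C)}

ρ[tid→tid2, sid→sid2]: schema becomes (tid2, sid2, grade); tuples unchanged.
Joining Student and ρ[tid→tid2, sid→sid2](Student) on grade yields {(16, 13, D, 16, 13), (16, 13, D, 27, 18), (21, 38, C, 21, 38), (21, 38, C, 30, 9), (21, 38, C, 31, 32), (21, 38, C, 36, 20), (27, 18, D, 16, 13), (27, 18, D, 27, 18), (30, 9, C, 21, 38), (30, 9, C, 30, 9), (30, 9, C, 31, 32), (30, 9, C, 36, 20), (31, 32, C, 21, 38), (31, 32, C, 30, 9), (31, 32, C, 31, 32), (31, 32, C, 36, 20), (36, 20, C, 21, 38), (36, 20, C, 30, 9), (36, 20, C, 31, 32), (36, 20, C, 36, 20)}.
Filtering on tid > tid2 leaves {(27, 18, D, 16, 13), (30, 9, C, 21, 38), (31, 32, C, 21, 38), (31, 32, C, 30, 9), (36, 20, C, 21, 38), (36, 20, C, 30, 9), (36, 20, C, 31, 32)}.
π[tid2, tid, grade]: project onto (tid2, tid, grade) → {(16, 27, D), (21, 30, C), (21, 31, C), (21, 36, C), (30, 31, C), (30, 36, C), (31, 36, C)}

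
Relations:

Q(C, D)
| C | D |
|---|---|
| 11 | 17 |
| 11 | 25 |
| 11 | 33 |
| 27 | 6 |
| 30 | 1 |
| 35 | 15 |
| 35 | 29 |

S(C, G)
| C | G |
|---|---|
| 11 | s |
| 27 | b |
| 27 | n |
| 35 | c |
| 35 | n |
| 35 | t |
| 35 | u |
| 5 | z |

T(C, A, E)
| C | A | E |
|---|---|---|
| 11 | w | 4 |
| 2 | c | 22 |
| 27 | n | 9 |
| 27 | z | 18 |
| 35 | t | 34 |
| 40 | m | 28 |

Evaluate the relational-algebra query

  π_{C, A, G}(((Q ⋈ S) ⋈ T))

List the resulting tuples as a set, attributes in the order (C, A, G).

Q ⋈ S (natural join on C): {(11, 17, s), (11, 25, s), (11, 33, s), (27, 6, b), (27, 6, n), (35, 15, c), (35, 15, n), (35, 15, t), (35, 15, u), (35, 29, c), (35, 29, n), (35, 29, t), (35, 29, u)}
(Q ⋈ S) ⋈ T (natural join on C): {(11, 17, s, w, 4), (11, 25, s, w, 4), (11, 33, s, w, 4), (27, 6, b, n, 9), (27, 6, b, z, 18), (27, 6, n, n, 9), (27, 6, n, z, 18), (35, 15, c, t, 34), (35, 15, n, t, 34), (35, 15, t, t, 34), (35, 15, u, t, 34), (35, 29, c, t, 34), (35, 29, n, t, 34), (35, 29, t, t, 34), (35, 29, u, t, 34)}
π_{C, A, G} gives {(11, w, s), (27, n, b), (27, n, n), (27, z, b), (27, z, n), (35, t, c), (35, t, n), (35, t, t), (35, t, u)} (6 duplicate(s) eliminated).

{(11, w, s), (27, n, b), (27, n, n), (27, z, b), (27, z, n), (35, t, c), (35, t, n), (35, t, t), (35, t, u)}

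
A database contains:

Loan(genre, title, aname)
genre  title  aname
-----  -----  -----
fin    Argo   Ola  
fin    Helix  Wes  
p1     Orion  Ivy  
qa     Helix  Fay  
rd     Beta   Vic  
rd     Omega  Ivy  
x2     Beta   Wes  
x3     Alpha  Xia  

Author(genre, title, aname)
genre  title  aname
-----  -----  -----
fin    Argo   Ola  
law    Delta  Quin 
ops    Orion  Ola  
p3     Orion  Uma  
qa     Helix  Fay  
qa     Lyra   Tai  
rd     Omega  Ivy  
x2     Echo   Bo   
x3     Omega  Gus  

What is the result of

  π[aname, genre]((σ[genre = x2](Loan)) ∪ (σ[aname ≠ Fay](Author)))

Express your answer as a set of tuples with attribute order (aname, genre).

{(Bo, x2), (Gus, x3), (Ivy, rd), (Ola, fin), (Ola, ops), (Quin, law), (Tai, qa), (Uma, p3), (Wes, x2)}

Apply σ_{genre = x2}; surviving tuples: {(x2, Beta, Wes)}
Apply σ_{aname ≠ Fay}; surviving tuples: {(fin, Argo, Ola), (law, Delta, Quin), (ops, Orion, Ola), (p3, Orion, Uma), (qa, Lyra, Tai), (rd, Omega, Ivy), (x2, Echo, Bo), (x3, Omega, Gus)}
Union: {(x2, Beta, Wes)} with {(fin, Argo, Ola), (law, Delta, Quin), (ops, Orion, Ola), (p3, Orion, Uma), (qa, Lyra, Tai), (rd, Omega, Ivy), (x2, Echo, Bo), (x3, Omega, Gus)} → {(fin, Argo, Ola), (law, Delta, Quin), (ops, Orion, Ola), (p3, Orion, Uma), (qa, Lyra, Tai), (rd, Omega, Ivy), (x2, Beta, Wes), (x2, Echo, Bo), (x3, Omega, Gus)}
π[aname, genre]: project onto (aname, genre) → {(Bo, x2), (Gus, x3), (Ivy, rd), (Ola, fin), (Ola, ops), (Quin, law), (Tai, qa), (Uma, p3), (Wes, x2)}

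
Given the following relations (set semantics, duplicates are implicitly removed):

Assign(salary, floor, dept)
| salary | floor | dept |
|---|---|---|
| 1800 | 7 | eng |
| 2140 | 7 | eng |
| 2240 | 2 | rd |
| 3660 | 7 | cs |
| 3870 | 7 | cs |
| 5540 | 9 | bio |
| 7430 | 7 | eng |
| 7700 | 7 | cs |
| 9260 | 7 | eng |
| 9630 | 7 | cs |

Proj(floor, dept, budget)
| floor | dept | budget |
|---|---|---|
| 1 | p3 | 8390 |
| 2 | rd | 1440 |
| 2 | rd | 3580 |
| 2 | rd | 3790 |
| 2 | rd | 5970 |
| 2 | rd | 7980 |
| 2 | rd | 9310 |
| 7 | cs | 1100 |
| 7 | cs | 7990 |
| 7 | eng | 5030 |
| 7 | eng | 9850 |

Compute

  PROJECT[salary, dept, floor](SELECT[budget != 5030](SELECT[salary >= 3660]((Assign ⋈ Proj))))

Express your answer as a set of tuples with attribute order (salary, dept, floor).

{(3660, cs, 7), (3870, cs, 7), (7430, eng, 7), (7700, cs, 7), (9260, eng, 7), (9630, cs, 7)}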